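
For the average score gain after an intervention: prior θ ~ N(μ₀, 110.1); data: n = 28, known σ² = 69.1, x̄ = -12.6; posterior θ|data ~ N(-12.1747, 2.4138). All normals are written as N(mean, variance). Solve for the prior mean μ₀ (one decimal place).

The posterior mean is a precision-weighted average: μ_n = (τ₀μ₀ + τ_data·x̄)/(τ₀+τ_data), with τ₀=1/σ₀² and τ_data=n/σ².
Here τ₀ = 1/110.1 = 0.009083 and τ_data = 28/69.1 = 0.405210, so τ_n = 0.414293.
Rearranging for μ₀: μ₀ = (μ_n·τ_n − τ_data·x̄)/τ₀ = (-12.1747·0.414293 − 0.405210·-12.6) / 0.009083 = 0.061753/0.009083 ≈ 6.8.

μ₀ = 6.8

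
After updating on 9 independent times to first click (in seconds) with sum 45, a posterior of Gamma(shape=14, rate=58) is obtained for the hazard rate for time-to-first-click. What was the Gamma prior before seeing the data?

Gamma(shape=5, rate=13)

Gamma–exponential conjugacy: posterior shape = α + n, posterior rate = β + Σtᵢ.
So α = 14 − 9 = 5 and β = 58 − 45 = 13.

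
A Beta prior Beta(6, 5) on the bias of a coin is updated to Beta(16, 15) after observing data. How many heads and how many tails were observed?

A Beta(a, b) prior with s successes and f failures in binomial data gives a Beta(a+s, b+f) posterior.
Match parameters: s=16−6=10, f=15−5=10.

10 heads and 10 tails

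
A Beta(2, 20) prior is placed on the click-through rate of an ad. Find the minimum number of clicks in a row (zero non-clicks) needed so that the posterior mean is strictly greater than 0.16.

k = 2

After k clicks and 0 non-clicks the posterior is Beta(2+k, 20), with mean (2+k)/(2+20+k).
Set (2+k)/(22+k) > 0.16 and solve: k > (0.16·22 − 2)/(1 − 0.16) = 1.810.
The smallest integer exceeding 1.810 is 2.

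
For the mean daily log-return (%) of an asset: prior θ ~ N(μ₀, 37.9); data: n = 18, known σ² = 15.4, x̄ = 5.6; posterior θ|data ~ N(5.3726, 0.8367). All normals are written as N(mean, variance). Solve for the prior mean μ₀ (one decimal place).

μ₀ = -4.7

The posterior mean is a precision-weighted average: μ_n = (τ₀μ₀ + τ_data·x̄)/(τ₀+τ_data), with τ₀=1/σ₀² and τ_data=n/σ².
Here τ₀ = 1/37.9 = 0.026385 and τ_data = 18/15.4 = 1.168831, so τ_n = 1.195216.
Rearranging for μ₀: μ₀ = (μ_n·τ_n − τ_data·x̄)/τ₀ = (5.3726·1.195216 − 1.168831·5.6) / 0.026385 = -0.124036/0.026385 ≈ -4.7.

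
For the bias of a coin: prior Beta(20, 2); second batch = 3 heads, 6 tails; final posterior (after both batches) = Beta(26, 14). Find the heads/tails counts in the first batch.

3 heads and 6 tails

Sequential conjugate updates are equivalent to a single update on the pooled data, so total successes = posterior α − prior α and total failures = posterior β − prior β.
Total across both batches: 26−20=6 heads, 14−2=12 tails.
Subtract the second batch: 6−3=3 heads and 12−6=6 tails.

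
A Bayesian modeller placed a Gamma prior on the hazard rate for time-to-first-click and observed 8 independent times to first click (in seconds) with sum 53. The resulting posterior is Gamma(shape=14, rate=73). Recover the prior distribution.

Gamma(shape=6, rate=20)

Gamma–exponential conjugacy: posterior shape = α + n, posterior rate = β + Σtᵢ.
So α = 14 − 8 = 6 and β = 73 − 53 = 20.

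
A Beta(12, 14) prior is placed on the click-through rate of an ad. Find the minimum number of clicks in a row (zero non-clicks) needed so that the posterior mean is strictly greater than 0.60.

After k clicks and 0 non-clicks the posterior is Beta(12+k, 14), with mean (12+k)/(12+14+k).
Set (12+k)/(26+k) > 0.60 and solve: k > (0.60·26 − 12)/(1 − 0.60) = 9.000.
The smallest integer exceeding 9.000 is 10.

k = 10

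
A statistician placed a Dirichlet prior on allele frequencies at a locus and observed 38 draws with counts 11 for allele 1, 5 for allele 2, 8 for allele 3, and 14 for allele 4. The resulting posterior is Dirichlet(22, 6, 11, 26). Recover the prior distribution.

Dirichlet(11, 1, 3, 12)

For a Dirichlet(α) prior with multinomial counts c, the posterior is Dirichlet(α + c) componentwise.
Subtract each count from the matching posterior parameter: 22−11=11, 6−5=1, 11−8=3, 26−14=12.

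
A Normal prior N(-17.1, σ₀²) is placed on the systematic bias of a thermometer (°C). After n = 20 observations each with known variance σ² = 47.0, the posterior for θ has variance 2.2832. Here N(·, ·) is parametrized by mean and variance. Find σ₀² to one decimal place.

Posterior precision equals prior precision plus data precision: 1/σ_n² = 1/σ₀² + n/σ².
So 1/σ₀² = 1/2.2832 − 20/47.0 = 0.437982 − 0.425532 = 0.012450.
Hence σ₀² = 1/0.012450 ≈ 80.3.

σ₀² = 80.3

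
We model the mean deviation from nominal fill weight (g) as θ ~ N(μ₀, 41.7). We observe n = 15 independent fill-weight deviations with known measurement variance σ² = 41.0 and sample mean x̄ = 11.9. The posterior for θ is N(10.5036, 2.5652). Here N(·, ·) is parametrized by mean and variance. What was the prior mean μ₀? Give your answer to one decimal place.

μ₀ = -10.8

The posterior mean is a precision-weighted average: μ_n = (τ₀μ₀ + τ_data·x̄)/(τ₀+τ_data), with τ₀=1/σ₀² and τ_data=n/σ².
Here τ₀ = 1/41.7 = 0.023981 and τ_data = 15/41.0 = 0.365854, so τ_n = 0.389835.
Rearranging for μ₀: μ₀ = (μ_n·τ_n − τ_data·x̄)/τ₀ = (10.5036·0.389835 − 0.365854·11.9) / 0.023981 = -0.258992/0.023981 ≈ -10.8.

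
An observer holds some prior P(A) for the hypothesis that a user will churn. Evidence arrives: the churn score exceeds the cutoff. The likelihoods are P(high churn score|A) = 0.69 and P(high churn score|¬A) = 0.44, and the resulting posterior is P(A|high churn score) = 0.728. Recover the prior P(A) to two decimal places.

In odds form, posterior odds = prior odds × likelihood ratio, so prior odds = posterior odds ÷ LR.
Posterior odds = 0.728/(1−0.728) = 2.6765. LR = 0.69/0.44 = 1.5682.
Prior odds = 2.6765/1.5682 = 1.7067, so P(A) = 1.7067/(1+1.7067) ≈ 0.63.

P(A) = 0.63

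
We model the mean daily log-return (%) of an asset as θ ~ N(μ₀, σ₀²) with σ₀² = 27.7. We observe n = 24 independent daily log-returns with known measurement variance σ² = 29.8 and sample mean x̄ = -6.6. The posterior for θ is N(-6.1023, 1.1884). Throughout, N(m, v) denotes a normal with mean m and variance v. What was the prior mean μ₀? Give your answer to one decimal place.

The posterior mean is a precision-weighted average: μ_n = (τ₀μ₀ + τ_data·x̄)/(τ₀+τ_data), with τ₀=1/σ₀² and τ_data=n/σ².
Here τ₀ = 1/27.7 = 0.036101 and τ_data = 24/29.8 = 0.805369, so τ_n = 0.841470.
Rearranging for μ₀: μ₀ = (μ_n·τ_n − τ_data·x̄)/τ₀ = (-6.1023·0.841470 − 0.805369·-6.6) / 0.036101 = 0.180533/0.036101 ≈ 5.0.

μ₀ = 5.0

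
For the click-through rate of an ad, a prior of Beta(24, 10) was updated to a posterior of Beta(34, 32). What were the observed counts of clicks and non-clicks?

10 clicks and 22 non-clicks

A Beta(a, b) prior with s successes and f failures in binomial data gives a Beta(a+s, b+f) posterior.
Match parameters: s=34−24=10, f=32−10=22.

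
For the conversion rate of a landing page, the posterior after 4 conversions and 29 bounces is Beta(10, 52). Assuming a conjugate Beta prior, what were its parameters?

Beta(6, 23)

Beta is conjugate to the binomial likelihood: posterior = Beta(a+s, b+f).
Subtract the data counts: 10−4=6, 52−29=23.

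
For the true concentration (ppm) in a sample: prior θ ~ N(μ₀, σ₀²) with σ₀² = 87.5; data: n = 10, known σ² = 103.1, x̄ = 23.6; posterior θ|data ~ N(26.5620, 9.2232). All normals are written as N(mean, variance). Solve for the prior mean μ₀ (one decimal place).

With known observation variance, the Normal–Normal posterior has precision τ_n = τ₀ + n/σ² and mean μ_n = (τ₀μ₀ + (n/σ²)x̄)/τ_n.
Here τ₀ = 1/87.5 = 0.011429 and τ_data = 10/103.1 = 0.096993, so τ_n = 0.108422.
Rearranging for μ₀: μ₀ = (μ_n·τ_n − τ_data·x̄)/τ₀ = (26.5620·0.108422 − 0.096993·23.6) / 0.011429 = 0.590870/0.011429 ≈ 51.7.

μ₀ = 51.7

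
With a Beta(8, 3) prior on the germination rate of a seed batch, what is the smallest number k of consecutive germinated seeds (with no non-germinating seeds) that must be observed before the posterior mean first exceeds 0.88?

k = 15

After k germinated seeds and 0 non-germinating seeds the posterior is Beta(8+k, 3), with mean (8+k)/(8+3+k).
Set (8+k)/(11+k) > 0.88 and solve: k > (0.88·11 − 8)/(1 − 0.88) = 14.000.
The smallest integer exceeding 14.000 is 15, and checking k=15: (23)/(26) = 0.8846 > 0.88.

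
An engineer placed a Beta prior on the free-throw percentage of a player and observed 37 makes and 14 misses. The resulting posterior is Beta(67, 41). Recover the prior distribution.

A Beta(a, b) prior with s successes and f failures in binomial data gives a Beta(a+s, b+f) posterior.
Subtract the data counts: 67−37=30, 41−14=27.

Beta(30, 27)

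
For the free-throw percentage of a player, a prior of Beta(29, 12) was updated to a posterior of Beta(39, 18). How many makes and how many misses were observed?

Beta is conjugate to the binomial likelihood: posterior = Beta(α+s, β+f).
So s = 39 − 29 = 10 and f = 18 − 12 = 6.

10 makes and 6 misses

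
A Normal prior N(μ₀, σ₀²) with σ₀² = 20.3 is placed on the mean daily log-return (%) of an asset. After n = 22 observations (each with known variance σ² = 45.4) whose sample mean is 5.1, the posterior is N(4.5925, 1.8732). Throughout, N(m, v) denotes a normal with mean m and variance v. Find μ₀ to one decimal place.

μ₀ = -0.4

The posterior mean is a precision-weighted average: μ_n = (τ₀μ₀ + τ_data·x̄)/(τ₀+τ_data), with τ₀=1/σ₀² and τ_data=n/σ².
Here τ₀ = 1/20.3 = 0.049261 and τ_data = 22/45.4 = 0.484581, so τ_n = 0.533842.
Rearranging for μ₀: μ₀ = (μ_n·τ_n − τ_data·x̄)/τ₀ = (4.5925·0.533842 − 0.484581·5.1) / 0.049261 = -0.019694/0.049261 ≈ -0.4.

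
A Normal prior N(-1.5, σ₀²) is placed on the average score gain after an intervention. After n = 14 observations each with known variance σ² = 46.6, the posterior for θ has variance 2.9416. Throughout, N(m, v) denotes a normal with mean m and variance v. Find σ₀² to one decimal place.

σ₀² = 25.3

For the Normal–Normal model with known σ², precisions add: τ_n = τ₀ + n/σ².
So 1/σ₀² = 1/2.9416 − 14/46.6 = 0.339951 − 0.300429 = 0.039522.
Hence σ₀² = 1/0.039522 ≈ 25.3.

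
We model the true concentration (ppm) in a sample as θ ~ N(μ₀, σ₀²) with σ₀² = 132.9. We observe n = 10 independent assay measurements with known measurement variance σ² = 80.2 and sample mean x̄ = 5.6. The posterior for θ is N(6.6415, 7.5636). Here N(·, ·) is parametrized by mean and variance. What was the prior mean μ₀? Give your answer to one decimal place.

With known observation variance, the Normal–Normal posterior has precision τ_n = τ₀ + n/σ² and mean μ_n = (τ₀μ₀ + (n/σ²)x̄)/τ_n.
Here τ₀ = 1/132.9 = 0.007524 and τ_data = 10/80.2 = 0.124688, so τ_n = 0.132212.
Rearranging for μ₀: μ₀ = (μ_n·τ_n − τ_data·x̄)/τ₀ = (6.6415·0.132212 − 0.124688·5.6) / 0.007524 = 0.179833/0.007524 ≈ 23.9.

μ₀ = 23.9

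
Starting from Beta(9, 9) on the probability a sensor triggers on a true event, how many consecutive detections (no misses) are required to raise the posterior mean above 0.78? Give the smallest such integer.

After k detections and 0 misses the posterior is Beta(9+k, 9), with mean (9+k)/(9+9+k).
Set (9+k)/(18+k) > 0.78 and solve: k > (0.78·18 − 9)/(1 − 0.78) = 22.909.
The smallest integer exceeding 22.909 is 23, and checking k=23: (32)/(41) = 0.7805 > 0.78.

k = 23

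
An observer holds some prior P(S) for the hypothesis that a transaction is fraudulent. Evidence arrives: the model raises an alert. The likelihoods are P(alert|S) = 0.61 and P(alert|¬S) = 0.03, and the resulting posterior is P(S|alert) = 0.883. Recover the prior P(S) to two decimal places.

P(S) = 0.27

In odds form, posterior odds = prior odds × likelihood ratio, so prior odds = posterior odds ÷ LR.
Posterior odds = 0.883/(1−0.883) = 7.5470. LR = 0.61/0.03 = 20.3333.
Prior odds = 7.5470/20.3333 = 0.3712, so P(S) = 0.3712/(1+0.3712) ≈ 0.27.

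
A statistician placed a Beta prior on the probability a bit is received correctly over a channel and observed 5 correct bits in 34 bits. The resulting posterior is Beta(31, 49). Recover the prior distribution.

Under Beta–binomial conjugacy the posterior parameters are (α+s, β+f).
Subtract the data counts: 31−5=26, 49−29=20.

Beta(26, 20)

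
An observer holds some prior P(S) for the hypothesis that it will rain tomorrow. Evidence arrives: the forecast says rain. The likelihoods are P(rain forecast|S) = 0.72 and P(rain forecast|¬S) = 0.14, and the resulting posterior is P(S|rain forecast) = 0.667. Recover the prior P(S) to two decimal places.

P(S) = 0.28

Bayes' rule in odds form gives O(S|E) = O(S)·[P(E|S)/P(E|¬S)], hence O(S) = O(S|E)/LR.
Posterior odds = 0.667/(1−0.667) = 2.0030. LR = 0.72/0.14 = 5.1429.
Prior odds = 2.0030/5.1429 = 0.3895, so P(S) = 0.3895/(1+0.3895) ≈ 0.28.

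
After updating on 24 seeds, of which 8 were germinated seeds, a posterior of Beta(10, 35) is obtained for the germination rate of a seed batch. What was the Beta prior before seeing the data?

Beta(2, 19)

Under Beta–binomial conjugacy the posterior parameters are (a+s, b+f).
Subtract the data counts: 10−8=2, 35−16=19.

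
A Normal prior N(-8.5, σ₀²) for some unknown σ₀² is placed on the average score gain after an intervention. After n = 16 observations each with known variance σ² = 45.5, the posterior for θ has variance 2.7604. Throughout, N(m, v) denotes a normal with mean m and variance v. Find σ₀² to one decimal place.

For the Normal–Normal model with known σ², precisions add: τ_n = τ₀ + n/σ².
So 1/σ₀² = 1/2.7604 − 16/45.5 = 0.362266 − 0.351648 = 0.010618.
Hence σ₀² = 1/0.010618 ≈ 94.2.

σ₀² = 94.2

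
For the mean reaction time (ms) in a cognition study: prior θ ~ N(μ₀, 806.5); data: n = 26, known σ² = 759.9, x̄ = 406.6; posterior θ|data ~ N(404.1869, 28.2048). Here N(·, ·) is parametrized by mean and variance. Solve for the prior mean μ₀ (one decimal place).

The posterior mean is a precision-weighted average: μ_n = (τ₀μ₀ + τ_data·x̄)/(τ₀+τ_data), with τ₀=1/σ₀² and τ_data=n/σ².
Here τ₀ = 1/806.5 = 0.001240 and τ_data = 26/759.9 = 0.034215, so τ_n = 0.035455.
Rearranging for μ₀: μ₀ = (μ_n·τ_n − τ_data·x̄)/τ₀ = (404.1869·0.035455 − 0.034215·406.6) / 0.001240 = 0.418628/0.001240 ≈ 337.6.

μ₀ = 337.6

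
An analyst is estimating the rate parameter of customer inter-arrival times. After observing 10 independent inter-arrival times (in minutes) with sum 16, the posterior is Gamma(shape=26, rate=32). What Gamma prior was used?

Gamma–exponential conjugacy: posterior shape = α + n, posterior rate = β + Σtᵢ.
So α = 26 − 10 = 16 and β = 32 − 16 = 16.

Gamma(shape=16, rate=16)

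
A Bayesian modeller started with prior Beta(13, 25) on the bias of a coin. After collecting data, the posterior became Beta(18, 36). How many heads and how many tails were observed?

A Beta(α, β) prior with s successes and f failures in binomial data gives a Beta(α+s, β+f) posterior.
Match parameters: s=18−13=5, f=36−25=11.

5 heads and 11 tails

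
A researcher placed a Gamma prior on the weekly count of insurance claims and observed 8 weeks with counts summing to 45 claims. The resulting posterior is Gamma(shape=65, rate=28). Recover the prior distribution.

Gamma–Poisson conjugacy: posterior shape = α + Σxᵢ, posterior rate = β + n.
So α = 65 − 45 = 20 and β = 28 − 8 = 20.

Gamma(shape=20, rate=20)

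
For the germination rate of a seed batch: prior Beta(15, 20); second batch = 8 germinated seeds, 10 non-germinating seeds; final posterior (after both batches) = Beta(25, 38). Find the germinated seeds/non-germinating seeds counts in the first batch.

Sequential conjugate updates are equivalent to a single update on the pooled data, so total successes = posterior α − prior α and total failures = posterior β − prior β.
Total across both batches: 25−15=10 germinated seeds, 38−20=18 non-germinating seeds.
Subtract the second batch: 10−8=2 germinated seeds and 18−10=8 non-germinating seeds.

2 germinated seeds and 8 non-germinating seeds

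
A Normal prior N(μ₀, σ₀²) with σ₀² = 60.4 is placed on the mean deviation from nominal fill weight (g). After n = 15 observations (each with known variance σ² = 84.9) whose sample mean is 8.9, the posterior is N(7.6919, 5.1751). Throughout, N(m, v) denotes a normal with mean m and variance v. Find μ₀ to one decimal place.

μ₀ = -5.2

The posterior mean is a precision-weighted average: μ_n = (τ₀μ₀ + τ_data·x̄)/(τ₀+τ_data), with τ₀=1/σ₀² and τ_data=n/σ².
Here τ₀ = 1/60.4 = 0.016556 and τ_data = 15/84.9 = 0.176678, so τ_n = 0.193234.
Rearranging for μ₀: μ₀ = (μ_n·τ_n − τ_data·x̄)/τ₀ = (7.6919·0.193234 − 0.176678·8.9) / 0.016556 = -0.086098/0.016556 ≈ -5.2.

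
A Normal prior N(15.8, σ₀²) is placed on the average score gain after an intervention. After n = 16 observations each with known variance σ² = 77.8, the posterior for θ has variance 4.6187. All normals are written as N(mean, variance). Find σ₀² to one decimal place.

σ₀² = 92.1

Posterior precision equals prior precision plus data precision: 1/σ_n² = 1/σ₀² + n/σ².
So 1/σ₀² = 1/4.6187 − 16/77.8 = 0.216511 − 0.205656 = 0.010855.
Hence σ₀² = 1/0.010855 ≈ 92.1.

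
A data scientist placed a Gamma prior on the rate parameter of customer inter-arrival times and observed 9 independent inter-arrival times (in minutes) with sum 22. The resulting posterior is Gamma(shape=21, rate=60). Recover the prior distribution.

For an exponential likelihood with a Gamma(α, β) prior on the rate, n observations with total T give posterior Gamma(α+n, β+T).
So α = 21 − 9 = 12 and β = 60 − 22 = 38.

Gamma(shape=12, rate=38)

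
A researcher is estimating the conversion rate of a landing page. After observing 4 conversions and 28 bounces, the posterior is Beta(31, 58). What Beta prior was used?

Beta(27, 30)

A Beta(a, b) prior with s successes and f failures in binomial data gives a Beta(a+s, b+f) posterior.
So a = 31 − 4 = 27 and b = 58 − 28 = 30.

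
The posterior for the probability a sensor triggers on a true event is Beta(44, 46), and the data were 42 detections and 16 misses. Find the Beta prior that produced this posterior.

A Beta(a, b) prior with s successes and f failures in binomial data gives a Beta(a+s, b+f) posterior.
Subtract the data counts: 44−42=2, 46−16=30.

Beta(2, 30)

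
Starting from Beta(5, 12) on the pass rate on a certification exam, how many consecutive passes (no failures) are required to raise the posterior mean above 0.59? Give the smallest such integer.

k = 13

After k passes and 0 failures the posterior is Beta(5+k, 12), with mean (5+k)/(5+12+k).
Set (5+k)/(17+k) > 0.59 and solve: k > (0.59·17 − 5)/(1 − 0.59) = 12.268.
The smallest integer exceeding 12.268 is 13.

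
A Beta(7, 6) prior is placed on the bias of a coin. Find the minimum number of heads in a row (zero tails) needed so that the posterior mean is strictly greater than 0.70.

After k heads and 0 tails the posterior is Beta(7+k, 6), with mean (7+k)/(7+6+k).
Set (7+k)/(13+k) > 0.70 and solve: k > (0.70·13 − 7)/(1 − 0.70) = 7.000.
The smallest integer exceeding 7.000 is 8.

k = 8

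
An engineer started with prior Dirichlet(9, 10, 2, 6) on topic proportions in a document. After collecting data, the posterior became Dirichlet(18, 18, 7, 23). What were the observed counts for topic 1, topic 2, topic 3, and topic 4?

counts (9, 8, 5, 17)

For a Dirichlet(α) prior with multinomial counts c, the posterior is Dirichlet(α + c) componentwise.
Counts are posterior − prior componentwise: 18−9=9, 18−10=8, 7−2=5, 23−6=17.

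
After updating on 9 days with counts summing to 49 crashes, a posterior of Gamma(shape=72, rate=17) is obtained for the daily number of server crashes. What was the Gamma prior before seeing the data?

A Gamma(α, β) prior (rate parametrization) on a Poisson rate with n observations summing to S gives posterior Gamma(α+S, β+n).
So α = 72 − 49 = 23 and β = 17 − 9 = 8.

Gamma(shape=23, rate=8)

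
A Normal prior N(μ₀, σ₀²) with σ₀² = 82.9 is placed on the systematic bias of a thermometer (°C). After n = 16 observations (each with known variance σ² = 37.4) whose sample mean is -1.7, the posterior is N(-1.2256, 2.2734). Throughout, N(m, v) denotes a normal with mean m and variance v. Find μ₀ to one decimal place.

μ₀ = 15.6

With known observation variance, the Normal–Normal posterior has precision τ_n = τ₀ + n/σ² and mean μ_n = (τ₀μ₀ + (n/σ²)x̄)/τ_n.
Here τ₀ = 1/82.9 = 0.012063 and τ_data = 16/37.4 = 0.427807, so τ_n = 0.439870.
Rearranging for μ₀: μ₀ = (μ_n·τ_n − τ_data·x̄)/τ₀ = (-1.2256·0.439870 − 0.427807·-1.7) / 0.012063 = 0.188167/0.012063 ≈ 15.6.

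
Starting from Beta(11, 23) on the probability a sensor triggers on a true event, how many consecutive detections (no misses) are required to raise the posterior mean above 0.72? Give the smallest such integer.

k = 49

After k detections and 0 misses the posterior is Beta(11+k, 23), with mean (11+k)/(11+23+k).
Set (11+k)/(34+k) > 0.72 and solve: k > (0.72·34 − 11)/(1 − 0.72) = 48.143.
The smallest integer exceeding 48.143 is 49.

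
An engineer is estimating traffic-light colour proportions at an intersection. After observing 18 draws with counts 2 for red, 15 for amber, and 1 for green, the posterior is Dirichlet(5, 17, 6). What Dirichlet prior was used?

Dirichlet(3, 2, 5)

For a Dirichlet(α) prior with multinomial counts c, the posterior is Dirichlet(α + c) componentwise.
Subtract each count from the matching posterior parameter: 5−2=3, 17−15=2, 6−1=5.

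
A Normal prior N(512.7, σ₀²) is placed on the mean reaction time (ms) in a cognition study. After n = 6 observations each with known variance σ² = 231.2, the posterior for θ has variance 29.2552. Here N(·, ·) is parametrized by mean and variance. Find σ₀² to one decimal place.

σ₀² = 121.5

For the Normal–Normal model with known σ², precisions add: τ_n = τ₀ + n/σ².
So 1/σ₀² = 1/29.2552 − 6/231.2 = 0.034182 − 0.025952 = 0.008230.
Hence σ₀² = 1/0.008230 ≈ 121.5.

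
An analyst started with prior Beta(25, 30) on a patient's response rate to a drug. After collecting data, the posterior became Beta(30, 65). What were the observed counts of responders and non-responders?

Under Beta–binomial conjugacy the posterior parameters are (a+s, b+f).
Match parameters: s=30−25=5, f=65−30=35.

5 responders and 35 non-responders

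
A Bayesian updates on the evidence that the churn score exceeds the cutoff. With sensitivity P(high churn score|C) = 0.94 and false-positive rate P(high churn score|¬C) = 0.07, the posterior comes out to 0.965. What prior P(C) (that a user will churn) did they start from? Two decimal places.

In odds form, posterior odds = prior odds × likelihood ratio, so prior odds = posterior odds ÷ LR.
Posterior odds = 0.965/(1−0.965) = 27.5714. LR = 0.94/0.07 = 13.4286.
Prior odds = 27.5714/13.4286 = 2.0532, so P(C) = 2.0532/(1+2.0532) ≈ 0.67.

P(C) = 0.67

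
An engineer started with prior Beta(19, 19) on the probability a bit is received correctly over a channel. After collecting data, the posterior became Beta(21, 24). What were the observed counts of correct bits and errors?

2 correct bits and 5 errors

A Beta(a, b) prior with s successes and f failures in binomial data gives a Beta(a+s, b+f) posterior.
Match parameters: s=21−19=2, f=24−19=5.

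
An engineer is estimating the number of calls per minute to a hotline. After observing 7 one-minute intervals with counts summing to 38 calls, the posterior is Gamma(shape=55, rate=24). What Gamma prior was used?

Gamma–Poisson conjugacy: posterior shape = α + Σxᵢ, posterior rate = β + n.
So α = 55 − 38 = 17 and β = 24 − 7 = 17.

Gamma(shape=17, rate=17)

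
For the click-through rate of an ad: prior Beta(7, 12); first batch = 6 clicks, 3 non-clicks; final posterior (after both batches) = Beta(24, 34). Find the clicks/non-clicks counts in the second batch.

Because Beta–binomial updating is additive in the counts, the combined data contributed (α_post−α_prior, β_post−β_prior) successes and failures.
Total across both batches: 24−7=17 clicks, 34−12=22 non-clicks.
Subtract the first batch: 17−6=11 clicks and 22−3=19 non-clicks.

11 clicks and 19 non-clicks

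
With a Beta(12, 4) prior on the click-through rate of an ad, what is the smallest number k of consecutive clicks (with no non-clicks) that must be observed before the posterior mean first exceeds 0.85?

k = 11

After k clicks and 0 non-clicks the posterior is Beta(12+k, 4), with mean (12+k)/(12+4+k).
Set (12+k)/(16+k) > 0.85 and solve: k > (0.85·16 − 12)/(1 − 0.85) = 10.667.
The smallest integer exceeding 10.667 is 11, and checking k=11: (23)/(27) = 0.8519 > 0.85.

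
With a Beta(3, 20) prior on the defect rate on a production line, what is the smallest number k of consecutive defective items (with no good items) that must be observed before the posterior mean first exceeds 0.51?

After k defective items and 0 good items the posterior is Beta(3+k, 20), with mean (3+k)/(3+20+k).
Set (3+k)/(23+k) > 0.51 and solve: k > (0.51·23 − 3)/(1 − 0.51) = 17.816.
The smallest integer exceeding 17.816 is 18.

k = 18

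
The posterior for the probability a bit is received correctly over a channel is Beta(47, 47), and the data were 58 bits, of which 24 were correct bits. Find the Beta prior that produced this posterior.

A Beta(a, b) prior with s successes and f failures in binomial data gives a Beta(a+s, b+f) posterior.
Subtract the data counts: 47−24=23, 47−34=13.

Beta(23, 13)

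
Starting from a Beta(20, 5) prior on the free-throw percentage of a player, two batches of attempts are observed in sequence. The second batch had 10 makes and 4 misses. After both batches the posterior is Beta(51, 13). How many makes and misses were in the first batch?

Sequential conjugate updates are equivalent to a single update on the pooled data, so total successes = posterior α − prior α and total failures = posterior β − prior β.
Total across both batches: 51−20=31 makes, 13−5=8 misses.
Subtract the second batch: 31−10=21 makes and 8−4=4 misses.

21 makes and 4 misses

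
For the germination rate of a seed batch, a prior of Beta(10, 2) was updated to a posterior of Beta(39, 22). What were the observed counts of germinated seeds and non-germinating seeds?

29 germinated seeds and 20 non-germinating seeds

Beta is conjugate to the binomial likelihood: posterior = Beta(α+s, β+f).
Match parameters: s=39−10=29, f=22−2=20.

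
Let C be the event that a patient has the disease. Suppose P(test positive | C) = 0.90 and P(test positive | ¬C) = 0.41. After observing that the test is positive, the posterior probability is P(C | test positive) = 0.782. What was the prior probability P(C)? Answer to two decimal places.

Bayes' rule in odds form gives O(C|E) = O(C)·[P(E|C)/P(E|¬C)], hence O(C) = O(C|E)/LR.
Posterior odds = 0.782/(1−0.782) = 3.5872. LR = 0.90/0.41 = 2.1951.
Prior odds = 3.5872/2.1951 = 1.6342, so P(C) = 1.6342/(1+1.6342) ≈ 0.62.

P(C) = 0.62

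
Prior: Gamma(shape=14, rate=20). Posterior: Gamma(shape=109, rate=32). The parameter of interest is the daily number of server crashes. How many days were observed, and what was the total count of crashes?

A Gamma(α, β) prior (rate parametrization) on a Poisson rate with n observations summing to S gives posterior Gamma(α+S, β+n).
Matching: Σxᵢ = 109 − 14 = 95 and n = 32 − 20 = 12.

n = 12 days with total 95 crashes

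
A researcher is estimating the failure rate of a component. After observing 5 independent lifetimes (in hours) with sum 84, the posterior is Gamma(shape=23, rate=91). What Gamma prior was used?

Gamma–exponential conjugacy: posterior shape = α + n, posterior rate = β + Σtᵢ.
So α = 23 − 5 = 18 and β = 91 − 84 = 7.

Gamma(shape=18, rate=7)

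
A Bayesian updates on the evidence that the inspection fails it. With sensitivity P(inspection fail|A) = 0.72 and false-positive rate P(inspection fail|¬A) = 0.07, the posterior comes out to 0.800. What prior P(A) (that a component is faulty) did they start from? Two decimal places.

In odds form, posterior odds = prior odds × likelihood ratio, so prior odds = posterior odds ÷ LR.
Posterior odds = 0.800/(1−0.800) = 4.0000. LR = 0.72/0.07 = 10.2857.
Prior odds = 4.0000/10.2857 = 0.3889, so P(A) = 0.3889/(1+0.3889) ≈ 0.28.

P(A) = 0.28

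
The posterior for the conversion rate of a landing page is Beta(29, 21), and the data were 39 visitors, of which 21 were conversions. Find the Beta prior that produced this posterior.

Beta(8, 3)

Under Beta–binomial conjugacy the posterior parameters are (a+s, b+f).
Subtract the data counts: 29−21=8, 21−18=3.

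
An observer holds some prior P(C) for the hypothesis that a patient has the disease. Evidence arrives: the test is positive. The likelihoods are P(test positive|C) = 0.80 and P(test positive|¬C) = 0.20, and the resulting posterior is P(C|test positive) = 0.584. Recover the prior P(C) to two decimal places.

P(C) = 0.26

In odds form, posterior odds = prior odds × likelihood ratio, so prior odds = posterior odds ÷ LR.
Posterior odds = 0.584/(1−0.584) = 1.4038. LR = 0.80/0.20 = 4.0000.
Prior odds = 1.4038/4.0000 = 0.3509, so P(C) = 0.3509/(1+0.3509) ≈ 0.26.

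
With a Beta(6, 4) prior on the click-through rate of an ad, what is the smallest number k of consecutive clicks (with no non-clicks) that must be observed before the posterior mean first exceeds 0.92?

After k clicks and 0 non-clicks the posterior is Beta(6+k, 4), with mean (6+k)/(6+4+k).
Set (6+k)/(10+k) > 0.92 and solve: k > (0.92·10 − 6)/(1 − 0.92) = 40.000.
The smallest integer exceeding 40.000 is 41.

k = 41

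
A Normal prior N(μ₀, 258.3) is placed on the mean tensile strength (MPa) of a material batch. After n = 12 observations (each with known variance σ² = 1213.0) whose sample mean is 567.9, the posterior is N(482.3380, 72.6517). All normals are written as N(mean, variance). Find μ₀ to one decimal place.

μ₀ = 263.7

The posterior mean is a precision-weighted average: μ_n = (τ₀μ₀ + τ_data·x̄)/(τ₀+τ_data), with τ₀=1/σ₀² and τ_data=n/σ².
Here τ₀ = 1/258.3 = 0.003871 and τ_data = 12/1213.0 = 0.009893, so τ_n = 0.013764.
Rearranging for μ₀: μ₀ = (μ_n·τ_n − τ_data·x̄)/τ₀ = (482.3380·0.013764 − 0.009893·567.9) / 0.003871 = 1.020666/0.003871 ≈ 263.7.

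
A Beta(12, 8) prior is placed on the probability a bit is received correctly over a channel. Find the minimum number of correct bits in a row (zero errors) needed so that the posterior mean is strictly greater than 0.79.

k = 19

After k correct bits and 0 errors the posterior is Beta(12+k, 8), with mean (12+k)/(12+8+k).
Set (12+k)/(20+k) > 0.79 and solve: k > (0.79·20 − 12)/(1 − 0.79) = 18.095.
The smallest integer exceeding 18.095 is 19, and checking k=19: (31)/(39) = 0.7949 > 0.79.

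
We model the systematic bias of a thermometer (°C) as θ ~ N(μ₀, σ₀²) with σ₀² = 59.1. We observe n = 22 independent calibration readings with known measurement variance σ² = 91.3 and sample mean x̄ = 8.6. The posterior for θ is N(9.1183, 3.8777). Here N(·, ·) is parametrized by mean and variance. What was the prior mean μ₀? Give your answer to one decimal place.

The posterior mean is a precision-weighted average: μ_n = (τ₀μ₀ + τ_data·x̄)/(τ₀+τ_data), with τ₀=1/σ₀² and τ_data=n/σ².
Here τ₀ = 1/59.1 = 0.016920 and τ_data = 22/91.3 = 0.240964, so τ_n = 0.257884.
Rearranging for μ₀: μ₀ = (μ_n·τ_n − τ_data·x̄)/τ₀ = (9.1183·0.257884 − 0.240964·8.6) / 0.016920 = 0.279173/0.016920 ≈ 16.5.

μ₀ = 16.5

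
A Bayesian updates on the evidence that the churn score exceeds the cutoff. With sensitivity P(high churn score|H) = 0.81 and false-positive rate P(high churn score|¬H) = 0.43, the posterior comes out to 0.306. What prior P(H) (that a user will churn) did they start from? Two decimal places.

P(H) = 0.19

In odds form, posterior odds = prior odds × likelihood ratio, so prior odds = posterior odds ÷ LR.
Posterior odds = 0.306/(1−0.306) = 0.4409. LR = 0.81/0.43 = 1.8837.
Prior odds = 0.4409/1.8837 = 0.2341, so P(H) = 0.2341/(1+0.2341) ≈ 0.19.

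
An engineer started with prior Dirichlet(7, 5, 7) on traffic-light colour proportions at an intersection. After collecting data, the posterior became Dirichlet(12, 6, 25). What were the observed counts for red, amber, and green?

counts (5, 1, 18)

For a Dirichlet(α) prior with multinomial counts c, the posterior is Dirichlet(α + c) componentwise.
Counts are posterior − prior componentwise: 12−7=5, 6−5=1, 25−7=18.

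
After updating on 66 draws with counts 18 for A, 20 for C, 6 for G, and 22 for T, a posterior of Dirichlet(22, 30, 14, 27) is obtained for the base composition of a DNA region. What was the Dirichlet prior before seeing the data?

Dirichlet(4, 10, 8, 5)

For a Dirichlet(α) prior with multinomial counts c, the posterior is Dirichlet(α + c) componentwise.
Subtract each count from the matching posterior parameter: 22−18=4, 30−20=10, 14−6=8, 27−22=5.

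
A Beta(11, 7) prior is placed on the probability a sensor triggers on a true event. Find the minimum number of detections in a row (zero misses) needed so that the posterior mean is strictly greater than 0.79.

k = 16

After k detections and 0 misses the posterior is Beta(11+k, 7), with mean (11+k)/(11+7+k).
Set (11+k)/(18+k) > 0.79 and solve: k > (0.79·18 − 11)/(1 − 0.79) = 15.333.
The smallest integer exceeding 15.333 is 16, and checking k=16: (27)/(34) = 0.7941 > 0.79.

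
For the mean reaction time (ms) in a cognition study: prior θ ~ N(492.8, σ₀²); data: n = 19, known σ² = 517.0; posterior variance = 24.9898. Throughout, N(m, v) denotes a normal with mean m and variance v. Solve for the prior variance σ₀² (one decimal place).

σ₀² = 306.2

Posterior precision equals prior precision plus data precision: 1/σ_n² = 1/σ₀² + n/σ².
So 1/σ₀² = 1/24.9898 − 19/517.0 = 0.040016 − 0.036750 = 0.003266.
Hence σ₀² = 1/0.003266 ≈ 306.2.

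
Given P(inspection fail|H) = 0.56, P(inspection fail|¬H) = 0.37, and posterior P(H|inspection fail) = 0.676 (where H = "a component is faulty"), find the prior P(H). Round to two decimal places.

Bayes' rule in odds form gives O(H|E) = O(H)·[P(E|H)/P(E|¬H)], hence O(H) = O(H|E)/LR.
Posterior odds = 0.676/(1−0.676) = 2.0864. LR = 0.56/0.37 = 1.5135.
Prior odds = 2.0864/1.5135 = 1.3785, so P(H) = 1.3785/(1+1.3785) ≈ 0.58.

P(H) = 0.58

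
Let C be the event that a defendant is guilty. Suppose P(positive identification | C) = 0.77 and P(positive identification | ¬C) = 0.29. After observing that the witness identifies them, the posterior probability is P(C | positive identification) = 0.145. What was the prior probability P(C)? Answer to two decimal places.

P(C) = 0.06

Bayes' rule in odds form gives O(C|E) = O(C)·[P(E|C)/P(E|¬C)], hence O(C) = O(C|E)/LR.
Posterior odds = 0.145/(1−0.145) = 0.1696. LR = 0.77/0.29 = 2.6552.
Prior odds = 0.1696/2.6552 = 0.0639, so P(C) = 0.0639/(1+0.0639) ≈ 0.06.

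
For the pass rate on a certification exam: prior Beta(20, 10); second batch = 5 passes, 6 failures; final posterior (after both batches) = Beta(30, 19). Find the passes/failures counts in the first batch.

Sequential conjugate updates are equivalent to a single update on the pooled data, so total successes = posterior α − prior α and total failures = posterior β − prior β.
Total across both batches: 30−20=10 passes, 19−10=9 failures.
Subtract the second batch: 10−5=5 passes and 9−6=3 failures.

5 passes and 3 failures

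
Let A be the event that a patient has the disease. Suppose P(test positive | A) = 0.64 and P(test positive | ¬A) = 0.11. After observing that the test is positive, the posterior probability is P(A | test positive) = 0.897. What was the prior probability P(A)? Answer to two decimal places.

In odds form, posterior odds = prior odds × likelihood ratio, so prior odds = posterior odds ÷ LR.
Posterior odds = 0.897/(1−0.897) = 8.7087. LR = 0.64/0.11 = 5.8182.
Prior odds = 8.7087/5.8182 = 1.4968, so P(A) = 1.4968/(1+1.4968) ≈ 0.60.

P(A) = 0.60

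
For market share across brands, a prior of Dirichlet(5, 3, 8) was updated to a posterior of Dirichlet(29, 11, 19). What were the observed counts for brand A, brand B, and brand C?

For a Dirichlet(α) prior with multinomial counts c, the posterior is Dirichlet(α + c) componentwise.
Counts are posterior − prior componentwise: 29−5=24, 11−3=8, 19−8=11.

counts (24, 8, 11)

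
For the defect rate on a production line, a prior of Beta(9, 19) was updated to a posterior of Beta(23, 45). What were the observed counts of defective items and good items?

14 defective items and 26 good items

A Beta(a, b) prior with s successes and f failures in binomial data gives a Beta(a+s, b+f) posterior.
So s = 23 − 9 = 14 and f = 45 − 19 = 26.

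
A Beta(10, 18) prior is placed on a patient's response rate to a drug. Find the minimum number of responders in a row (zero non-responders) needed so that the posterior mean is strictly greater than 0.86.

k = 101

After k responders and 0 non-responders the posterior is Beta(10+k, 18), with mean (10+k)/(10+18+k).
Set (10+k)/(28+k) > 0.86 and solve: k > (0.86·28 − 10)/(1 − 0.86) = 100.571.
The smallest integer exceeding 100.571 is 101.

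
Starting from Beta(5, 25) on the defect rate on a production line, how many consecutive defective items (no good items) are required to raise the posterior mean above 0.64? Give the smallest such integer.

k = 40

After k defective items and 0 good items the posterior is Beta(5+k, 25), with mean (5+k)/(5+25+k).
Set (5+k)/(30+k) > 0.64 and solve: k > (0.64·30 − 5)/(1 − 0.64) = 39.444.
The smallest integer exceeding 39.444 is 40.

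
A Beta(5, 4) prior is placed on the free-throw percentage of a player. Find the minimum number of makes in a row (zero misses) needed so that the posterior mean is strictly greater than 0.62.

After k makes and 0 misses the posterior is Beta(5+k, 4), with mean (5+k)/(5+4+k).
Set (5+k)/(9+k) > 0.62 and solve: k > (0.62·9 − 5)/(1 − 0.62) = 1.526.
The smallest integer exceeding 1.526 is 2.

k = 2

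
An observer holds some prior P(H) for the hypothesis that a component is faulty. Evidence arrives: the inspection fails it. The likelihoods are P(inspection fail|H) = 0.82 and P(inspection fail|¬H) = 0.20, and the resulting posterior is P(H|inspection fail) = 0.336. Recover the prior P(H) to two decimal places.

Bayes' rule in odds form gives O(H|E) = O(H)·[P(E|H)/P(E|¬H)], hence O(H) = O(H|E)/LR.
Posterior odds = 0.336/(1−0.336) = 0.5060. LR = 0.82/0.20 = 4.1000.
Prior odds = 0.5060/4.1000 = 0.1234, so P(H) = 0.1234/(1+0.1234) ≈ 0.11.

P(H) = 0.11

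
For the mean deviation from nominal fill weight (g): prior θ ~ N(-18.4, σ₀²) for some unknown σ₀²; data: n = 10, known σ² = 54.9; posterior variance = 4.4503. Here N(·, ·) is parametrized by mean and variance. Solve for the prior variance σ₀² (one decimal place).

σ₀² = 23.5

For the Normal–Normal model with known σ², precisions add: τ_n = τ₀ + n/σ².
So 1/σ₀² = 1/4.4503 − 10/54.9 = 0.224704 − 0.182149 = 0.042555.
Hence σ₀² = 1/0.042555 ≈ 23.5.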